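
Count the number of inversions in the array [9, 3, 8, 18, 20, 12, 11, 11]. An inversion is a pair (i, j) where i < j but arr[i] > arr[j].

Finding inversions in [9, 3, 8, 18, 20, 12, 11, 11]:

(0, 1): arr[0]=9 > arr[1]=3
(0, 2): arr[0]=9 > arr[2]=8
(3, 5): arr[3]=18 > arr[5]=12
(3, 6): arr[3]=18 > arr[6]=11
(3, 7): arr[3]=18 > arr[7]=11
(4, 5): arr[4]=20 > arr[5]=12
(4, 6): arr[4]=20 > arr[6]=11
(4, 7): arr[4]=20 > arr[7]=11
(5, 6): arr[5]=12 > arr[6]=11
(5, 7): arr[5]=12 > arr[7]=11

Total inversions: 10

The array has 10 inversion(s): (0,1), (0,2), (3,5), (3,6), (3,7), (4,5), (4,6), (4,7), (5,6), (5,7). Each pair (i,j) satisfies i < j and arr[i] > arr[j].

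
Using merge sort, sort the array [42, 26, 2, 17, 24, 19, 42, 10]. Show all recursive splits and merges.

Merge sort trace:

Split: [42, 26, 2, 17, 24, 19, 42, 10] -> [42, 26, 2, 17] and [24, 19, 42, 10]
  Split: [42, 26, 2, 17] -> [42, 26] and [2, 17]
    Split: [42, 26] -> [42] and [26]
    Merge: [42] + [26] -> [26, 42]
    Split: [2, 17] -> [2] and [17]
    Merge: [2] + [17] -> [2, 17]
  Merge: [26, 42] + [2, 17] -> [2, 17, 26, 42]
  Split: [24, 19, 42, 10] -> [24, 19] and [42, 10]
    Split: [24, 19] -> [24] and [19]
    Merge: [24] + [19] -> [19, 24]
    Split: [42, 10] -> [42] and [10]
    Merge: [42] + [10] -> [10, 42]
  Merge: [19, 24] + [10, 42] -> [10, 19, 24, 42]
Merge: [2, 17, 26, 42] + [10, 19, 24, 42] -> [2, 10, 17, 19, 24, 26, 42, 42]

Final sorted array: [2, 10, 17, 19, 24, 26, 42, 42]

The merge sort proceeds by recursively splitting the array and merging sorted halves.
After all merges, the sorted array is [2, 10, 17, 19, 24, 26, 42, 42].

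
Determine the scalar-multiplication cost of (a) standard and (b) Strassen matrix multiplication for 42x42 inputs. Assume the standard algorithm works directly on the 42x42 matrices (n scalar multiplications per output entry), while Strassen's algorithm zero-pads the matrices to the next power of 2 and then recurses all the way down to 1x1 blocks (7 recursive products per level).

Matrix multiplication for 42x42 matrices:

Strassen's algorithm requires power-of-2 dimensions. Pad 42x42 to 64x64 (next power of 2).

Standard algorithm: 42^3 = 74088 multiplications
Strassen's algorithm: 7^(log2(64)) = 7^6 = 117649 multiplications
Difference: 74088 - 117649 = -43561 (Strassen uses MORE here due to padding overhead — for small or just-over-power-of-2 n, padding can outweigh the per-level savings)

Standard: 74088 multiplications (42^3). Strassen: 117649 multiplications (7^6, after padding to 64x64). Strassen reduces 8 recursive multiplications to 7 at each level.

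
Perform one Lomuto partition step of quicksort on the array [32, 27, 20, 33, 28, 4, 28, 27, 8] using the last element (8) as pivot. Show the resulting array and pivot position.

Lomuto partition with pivot = 8:

Initial array: [32, 27, 20, 33, 28, 4, 28, 27, 8]

arr[0]=32 > 8: no swap
arr[1]=27 > 8: no swap
arr[2]=20 > 8: no swap
arr[3]=33 > 8: no swap
arr[4]=28 > 8: no swap
arr[5]=4 <= 8: swap with position 0, array becomes [4, 27, 20, 33, 28, 32, 28, 27, 8]
arr[6]=28 > 8: no swap
arr[7]=27 > 8: no swap

Place pivot at position 1: [4, 8, 20, 33, 28, 32, 28, 27, 27]
Pivot position: 1

After partitioning with pivot 8, the array becomes [4, 8, 20, 33, 28, 32, 28, 27, 27]. The pivot is placed at index 1. All elements to the left of the pivot are <= 8, and all elements to the right are > 8.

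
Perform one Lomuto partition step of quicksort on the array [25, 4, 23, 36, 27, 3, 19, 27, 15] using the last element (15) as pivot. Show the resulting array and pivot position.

Lomuto partition with pivot = 15:

Initial array: [25, 4, 23, 36, 27, 3, 19, 27, 15]

arr[0]=25 > 15: no swap
arr[1]=4 <= 15: swap with position 0, array becomes [4, 25, 23, 36, 27, 3, 19, 27, 15]
arr[2]=23 > 15: no swap
arr[3]=36 > 15: no swap
arr[4]=27 > 15: no swap
arr[5]=3 <= 15: swap with position 1, array becomes [4, 3, 23, 36, 27, 25, 19, 27, 15]
arr[6]=19 > 15: no swap
arr[7]=27 > 15: no swap

Place pivot at position 2: [4, 3, 15, 36, 27, 25, 19, 27, 23]
Pivot position: 2

After partitioning with pivot 15, the array becomes [4, 3, 15, 36, 27, 25, 19, 27, 23]. The pivot is placed at index 2. All elements to the left of the pivot are <= 15, and all elements to the right are > 15.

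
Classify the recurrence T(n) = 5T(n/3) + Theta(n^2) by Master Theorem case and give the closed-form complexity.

Master Theorem for T(n) = 5T(n/3) + O(n^2):

a = 5, b = 3, c = 2
log_b(a) = log_3(5) = 1.4650

Case 3: c = 2 > log_3(5) = 1.4650
T(n) = O(n^2) = O(n^2)

For T(n) = 5T(n/3) + O(n^2): log_3(5) = 1.4650. This is Case 3 of the Master Theorem (c > log_b(a), work dominated by root), giving O(n^2).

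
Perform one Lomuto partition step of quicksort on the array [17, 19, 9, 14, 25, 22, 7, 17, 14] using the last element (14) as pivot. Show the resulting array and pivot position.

Lomuto partition with pivot = 14:

Initial array: [17, 19, 9, 14, 25, 22, 7, 17, 14]

arr[0]=17 > 14: no swap
arr[1]=19 > 14: no swap
arr[2]=9 <= 14: swap with position 0, array becomes [9, 19, 17, 14, 25, 22, 7, 17, 14]
arr[3]=14 <= 14: swap with position 1, array becomes [9, 14, 17, 19, 25, 22, 7, 17, 14]
arr[4]=25 > 14: no swap
arr[5]=22 > 14: no swap
arr[6]=7 <= 14: swap with position 2, array becomes [9, 14, 7, 19, 25, 22, 17, 17, 14]
arr[7]=17 > 14: no swap

Place pivot at position 3: [9, 14, 7, 14, 25, 22, 17, 17, 19]
Pivot position: 3

After partitioning with pivot 14, the array becomes [9, 14, 7, 14, 25, 22, 17, 17, 19]. The pivot is placed at index 3. All elements to the left of the pivot are <= 14, and all elements to the right are > 14.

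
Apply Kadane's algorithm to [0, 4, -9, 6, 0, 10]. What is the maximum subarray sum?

Using Kadane's algorithm on [0, 4, -9, 6, 0, 10]:

Scanning through the array:
Position 1 (value 4): max_ending_here = 4, max_so_far = 4
Position 2 (value -9): max_ending_here = -5, max_so_far = 4
Position 3 (value 6): max_ending_here = 6, max_so_far = 6
Position 4 (value 0): max_ending_here = 6, max_so_far = 6
Position 5 (value 10): max_ending_here = 16, max_so_far = 16

Maximum subarray: [6, 0, 10]
Maximum sum: 16

The maximum subarray is [6, 0, 10] with sum 16. This subarray runs from index 3 to index 5.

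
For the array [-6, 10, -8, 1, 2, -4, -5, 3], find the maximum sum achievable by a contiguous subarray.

Using Kadane's algorithm on [-6, 10, -8, 1, 2, -4, -5, 3]:

Scanning through the array:
Position 1 (value 10): max_ending_here = 10, max_so_far = 10
Position 2 (value -8): max_ending_here = 2, max_so_far = 10
Position 3 (value 1): max_ending_here = 3, max_so_far = 10
Position 4 (value 2): max_ending_here = 5, max_so_far = 10
Position 5 (value -4): max_ending_here = 1, max_so_far = 10
Position 6 (value -5): max_ending_here = -4, max_so_far = 10
Position 7 (value 3): max_ending_here = 3, max_so_far = 10

Maximum subarray: [10]
Maximum sum: 10

The maximum subarray is [10] with sum 10. This subarray runs from index 1 to index 1.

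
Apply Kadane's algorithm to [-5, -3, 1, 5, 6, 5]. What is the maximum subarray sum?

Using Kadane's algorithm on [-5, -3, 1, 5, 6, 5]:

Scanning through the array:
Position 1 (value -3): max_ending_here = -3, max_so_far = -3
Position 2 (value 1): max_ending_here = 1, max_so_far = 1
Position 3 (value 5): max_ending_here = 6, max_so_far = 6
Position 4 (value 6): max_ending_here = 12, max_so_far = 12
Position 5 (value 5): max_ending_here = 17, max_so_far = 17

Maximum subarray: [1, 5, 6, 5]
Maximum sum: 17

The maximum subarray is [1, 5, 6, 5] with sum 17. This subarray runs from index 2 to index 5.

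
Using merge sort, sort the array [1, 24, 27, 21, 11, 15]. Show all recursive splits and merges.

Merge sort trace:

Split: [1, 24, 27, 21, 11, 15] -> [1, 24, 27] and [21, 11, 15]
  Split: [1, 24, 27] -> [1] and [24, 27]
    Split: [24, 27] -> [24] and [27]
    Merge: [24] + [27] -> [24, 27]
  Merge: [1] + [24, 27] -> [1, 24, 27]
  Split: [21, 11, 15] -> [21] and [11, 15]
    Split: [11, 15] -> [11] and [15]
    Merge: [11] + [15] -> [11, 15]
  Merge: [21] + [11, 15] -> [11, 15, 21]
Merge: [1, 24, 27] + [11, 15, 21] -> [1, 11, 15, 21, 24, 27]

Final sorted array: [1, 11, 15, 21, 24, 27]

The merge sort proceeds by recursively splitting the array and merging sorted halves.
After all merges, the sorted array is [1, 11, 15, 21, 24, 27].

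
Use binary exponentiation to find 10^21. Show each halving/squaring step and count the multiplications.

Computing 10^21 by squaring (build up from 10^1; each line after the first costs one multiplication):

10^1 = 10
10^2 = (10^1)^2 = 10^2 = 100
10^4 = (10^2)^2 = 100^2 = 10000
10^5 = 10 * 10^4 = 10 * 10000 = 100000
10^10 = (10^5)^2 = 100000^2 = 10000000000
10^20 = (10^10)^2 = 10000000000^2 = 100000000000000000000
10^21 = 10 * 10^20 = 10 * 100000000000000000000 = 1000000000000000000000

Result: 1000000000000000000000
Multiplications needed: 6 (6 lines after 10^1)

10^21 = 1000000000000000000000. Using exponentiation by squaring, this requires 6 multiplications. The key idea: if the exponent is even, square the half-power; if odd, multiply by the base once.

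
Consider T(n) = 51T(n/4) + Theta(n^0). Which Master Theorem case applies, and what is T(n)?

Master Theorem for T(n) = 51T(n/4) + O(n^0):

a = 51, b = 4, c = 0
log_b(a) = log_4(51) = 2.8362

Case 1: c = 0 < log_4(51) = 2.8362
T(n) = O(n^(log_4 51))

For T(n) = 51T(n/4) + O(n^0): log_4(51) = 2.8362. This is Case 1 of the Master Theorem (c < log_b(a), work dominated by leaves), giving O(n^(log_4 51)).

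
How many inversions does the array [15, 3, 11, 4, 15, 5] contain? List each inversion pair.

Finding inversions in [15, 3, 11, 4, 15, 5]:

(0, 1): arr[0]=15 > arr[1]=3
(0, 2): arr[0]=15 > arr[2]=11
(0, 3): arr[0]=15 > arr[3]=4
(0, 5): arr[0]=15 > arr[5]=5
(2, 3): arr[2]=11 > arr[3]=4
(2, 5): arr[2]=11 > arr[5]=5
(4, 5): arr[4]=15 > arr[5]=5

Total inversions: 7

The array has 7 inversion(s): (0,1), (0,2), (0,3), (0,5), (2,3), (2,5), (4,5). Each pair (i,j) satisfies i < j and arr[i] > arr[j].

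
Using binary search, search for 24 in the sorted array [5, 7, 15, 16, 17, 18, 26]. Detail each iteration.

Binary search for 24 in [5, 7, 15, 16, 17, 18, 26]:

lo=0, hi=6, mid=3, arr[mid]=16 -> 16 < 24, search right half
lo=4, hi=6, mid=5, arr[mid]=18 -> 18 < 24, search right half
lo=6, hi=6, mid=6, arr[mid]=26 -> 26 > 24, search left half
lo=6 > hi=5, target 24 not found

Binary search determines that 24 is not in the array after 3 comparisons. The search space was exhausted without finding the target.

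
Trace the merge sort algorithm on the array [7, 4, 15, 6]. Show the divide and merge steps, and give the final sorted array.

Merge sort trace:

Split: [7, 4, 15, 6] -> [7, 4] and [15, 6]
  Split: [7, 4] -> [7] and [4]
  Merge: [7] + [4] -> [4, 7]
  Split: [15, 6] -> [15] and [6]
  Merge: [15] + [6] -> [6, 15]
Merge: [4, 7] + [6, 15] -> [4, 6, 7, 15]

Final sorted array: [4, 6, 7, 15]

The merge sort proceeds by recursively splitting the array and merging sorted halves.
After all merges, the sorted array is [4, 6, 7, 15].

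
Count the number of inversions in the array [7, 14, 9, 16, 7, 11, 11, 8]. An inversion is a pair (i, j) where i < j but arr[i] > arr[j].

Finding inversions in [7, 14, 9, 16, 7, 11, 11, 8]:

(1, 2): arr[1]=14 > arr[2]=9
(1, 4): arr[1]=14 > arr[4]=7
(1, 5): arr[1]=14 > arr[5]=11
(1, 6): arr[1]=14 > arr[6]=11
(1, 7): arr[1]=14 > arr[7]=8
(2, 4): arr[2]=9 > arr[4]=7
(2, 7): arr[2]=9 > arr[7]=8
(3, 4): arr[3]=16 > arr[4]=7
(3, 5): arr[3]=16 > arr[5]=11
(3, 6): arr[3]=16 > arr[6]=11
(3, 7): arr[3]=16 > arr[7]=8
(5, 7): arr[5]=11 > arr[7]=8
(6, 7): arr[6]=11 > arr[7]=8

Total inversions: 13

The array has 13 inversion(s): (1,2), (1,4), (1,5), (1,6), (1,7), (2,4), (2,7), (3,4), (3,5), (3,6), (3,7), (5,7), (6,7). Each pair (i,j) satisfies i < j and arr[i] > arr[j].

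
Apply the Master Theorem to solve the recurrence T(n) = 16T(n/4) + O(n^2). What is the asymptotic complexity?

Master Theorem for T(n) = 16T(n/4) + O(n^2):

a = 16, b = 4, c = 2
log_b(a) = log_4(16) = 2.0000

Case 2: c = 2 = log_4(16) = 2.0000
T(n) = O(n^2 log n) = O(n^2 log n)

For T(n) = 16T(n/4) + O(n^2): log_4(16) = 2.0000. This is Case 2 of the Master Theorem (c = log_b(a), equal work at all levels), giving O(n^2 log n).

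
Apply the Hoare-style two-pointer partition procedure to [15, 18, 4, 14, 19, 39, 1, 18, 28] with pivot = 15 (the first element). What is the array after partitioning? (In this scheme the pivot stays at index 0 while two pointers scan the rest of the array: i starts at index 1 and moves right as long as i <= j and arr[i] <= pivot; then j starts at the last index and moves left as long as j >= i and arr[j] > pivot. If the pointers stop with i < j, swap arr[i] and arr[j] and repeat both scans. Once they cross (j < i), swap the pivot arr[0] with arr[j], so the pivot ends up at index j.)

Hoare-style two-pointer partition with pivot = 15:

Initial array: [15, 18, 4, 14, 19, 39, 1, 18, 28]

Pointers start at i = 1, j = 8.
i stops at index 1 (arr[1]=18 > 15), j stops at index 6 (arr[6]=1 <= 15): swap arr[1] and arr[6], array becomes [15, 1, 4, 14, 19, 39, 18, 18, 28]
i ends at 4, j ends at 3: the pointers have crossed (j < i), so scanning stops.

Swap pivot arr[0] with arr[3] to place pivot at position 3: [14, 1, 4, 15, 19, 39, 18, 18, 28]
Pivot position: 3

After partitioning with pivot 15, the array becomes [14, 1, 4, 15, 19, 39, 18, 18, 28]. The pivot is placed at index 3. All elements to the left of the pivot are <= 15, and all elements to the right are > 15.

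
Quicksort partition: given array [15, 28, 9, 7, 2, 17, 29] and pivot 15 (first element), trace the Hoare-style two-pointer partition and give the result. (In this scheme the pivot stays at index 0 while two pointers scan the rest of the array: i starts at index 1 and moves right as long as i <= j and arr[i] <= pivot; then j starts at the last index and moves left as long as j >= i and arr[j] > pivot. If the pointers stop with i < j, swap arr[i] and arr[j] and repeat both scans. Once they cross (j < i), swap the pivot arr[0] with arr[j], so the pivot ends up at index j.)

Hoare-style two-pointer partition with pivot = 15:

Initial array: [15, 28, 9, 7, 2, 17, 29]

Pointers start at i = 1, j = 6.
i stops at index 1 (arr[1]=28 > 15), j stops at index 4 (arr[4]=2 <= 15): swap arr[1] and arr[4], array becomes [15, 2, 9, 7, 28, 17, 29]
i ends at 4, j ends at 3: the pointers have crossed (j < i), so scanning stops.

Swap pivot arr[0] with arr[3] to place pivot at position 3: [7, 2, 9, 15, 28, 17, 29]
Pivot position: 3

After partitioning with pivot 15, the array becomes [7, 2, 9, 15, 28, 17, 29]. The pivot is placed at index 3. All elements to the left of the pivot are <= 15, and all elements to the right are > 15.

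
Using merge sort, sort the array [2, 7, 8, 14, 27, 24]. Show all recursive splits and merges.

Merge sort trace:

Split: [2, 7, 8, 14, 27, 24] -> [2, 7, 8] and [14, 27, 24]
  Split: [2, 7, 8] -> [2] and [7, 8]
    Split: [7, 8] -> [7] and [8]
    Merge: [7] + [8] -> [7, 8]
  Merge: [2] + [7, 8] -> [2, 7, 8]
  Split: [14, 27, 24] -> [14] and [27, 24]
    Split: [27, 24] -> [27] and [24]
    Merge: [27] + [24] -> [24, 27]
  Merge: [14] + [24, 27] -> [14, 24, 27]
Merge: [2, 7, 8] + [14, 24, 27] -> [2, 7, 8, 14, 24, 27]

Final sorted array: [2, 7, 8, 14, 24, 27]

The merge sort proceeds by recursively splitting the array and merging sorted halves.
After all merges, the sorted array is [2, 7, 8, 14, 24, 27].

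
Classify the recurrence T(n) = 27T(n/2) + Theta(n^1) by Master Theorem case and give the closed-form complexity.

Master Theorem for T(n) = 27T(n/2) + O(n^1):

a = 27, b = 2, c = 1
log_b(a) = log_2(27) = 4.7549

Case 1: c = 1 < log_2(27) = 4.7549
T(n) = O(n^(log_2 27))

For T(n) = 27T(n/2) + O(n^1): log_2(27) = 4.7549. This is Case 1 of the Master Theorem (c < log_b(a), work dominated by leaves), giving O(n^(log_2 27)).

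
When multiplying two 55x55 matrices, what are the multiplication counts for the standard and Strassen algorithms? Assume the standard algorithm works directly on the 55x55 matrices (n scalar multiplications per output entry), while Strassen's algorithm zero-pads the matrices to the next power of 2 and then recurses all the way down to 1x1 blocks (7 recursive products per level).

Matrix multiplication for 55x55 matrices:

Strassen's algorithm requires power-of-2 dimensions. Pad 55x55 to 64x64 (next power of 2).

Standard algorithm: 55^3 = 166375 multiplications
Strassen's algorithm: 7^(log2(64)) = 7^6 = 117649 multiplications
Savings: 166375 - 117649 = 48726 multiplications

Standard: 166375 multiplications (55^3). Strassen: 117649 multiplications (7^6, after padding to 64x64). Strassen reduces 8 recursive multiplications to 7 at each level.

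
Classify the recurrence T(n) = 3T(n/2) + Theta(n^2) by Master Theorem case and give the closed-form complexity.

Master Theorem for T(n) = 3T(n/2) + O(n^2):

a = 3, b = 2, c = 2
log_b(a) = log_2(3) = 1.5850

Case 3: c = 2 > log_2(3) = 1.5850
T(n) = O(n^2) = O(n^2)

For T(n) = 3T(n/2) + O(n^2): log_2(3) = 1.5850. This is Case 3 of the Master Theorem (c > log_b(a), work dominated by root), giving O(n^2).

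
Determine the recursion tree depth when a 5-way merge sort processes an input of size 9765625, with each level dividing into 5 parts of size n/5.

For divide and conquer with division factor 5:

Problem sizes at each level:
Level 0: 9765625
Level 1: 1953125
Level 2: 390625
Level 3: 78125
Level 4: 15625
Level 5: 3125
Level 6: 625
Level 7: 125
Level 8: 25
Level 9: 5
Level 10: 1

The root is level 0 and the size-1 base case is level 10 (the tree spans levels 0 through 10, i.e. 11 levels counting the root), so the depth is the number of divisions: log_5(9765625) = 10

The recursion tree depth is log_5(9765625) = 10. At each level, the problem size is divided by 5, so it takes 10 divisions to reduce to a base case of size 1. The algorithm makes 5 recursive calls at each level.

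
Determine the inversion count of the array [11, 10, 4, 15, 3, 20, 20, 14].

Finding inversions in [11, 10, 4, 15, 3, 20, 20, 14]:

(0, 1): arr[0]=11 > arr[1]=10
(0, 2): arr[0]=11 > arr[2]=4
(0, 4): arr[0]=11 > arr[4]=3
(1, 2): arr[1]=10 > arr[2]=4
(1, 4): arr[1]=10 > arr[4]=3
(2, 4): arr[2]=4 > arr[4]=3
(3, 4): arr[3]=15 > arr[4]=3
(3, 7): arr[3]=15 > arr[7]=14
(5, 7): arr[5]=20 > arr[7]=14
(6, 7): arr[6]=20 > arr[7]=14

Total inversions: 10

The array has 10 inversion(s): (0,1), (0,2), (0,4), (1,2), (1,4), (2,4), (3,4), (3,7), (5,7), (6,7). Each pair (i,j) satisfies i < j and arr[i] > arr[j].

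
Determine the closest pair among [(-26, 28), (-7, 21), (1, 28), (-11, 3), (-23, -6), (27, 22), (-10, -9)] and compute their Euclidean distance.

Computing all pairwise distances among 7 points:

d((-26, 28), (-7, 21)) = 20.2485
d((-26, 28), (1, 28)) = 27.0
d((-26, 28), (-11, 3)) = 29.1548
d((-26, 28), (-23, -6)) = 34.1321
d((-26, 28), (27, 22)) = 53.3385
d((-26, 28), (-10, -9)) = 40.3113
d((-7, 21), (1, 28)) = 10.6301 <-- minimum
d((-7, 21), (-11, 3)) = 18.4391
d((-7, 21), (-23, -6)) = 31.3847
d((-7, 21), (27, 22)) = 34.0147
d((-7, 21), (-10, -9)) = 30.1496
d((1, 28), (-11, 3)) = 27.7308
d((1, 28), (-23, -6)) = 41.6173
d((1, 28), (27, 22)) = 26.6833
d((1, 28), (-10, -9)) = 38.6005
d((-11, 3), (-23, -6)) = 15.0
d((-11, 3), (27, 22)) = 42.4853
d((-11, 3), (-10, -9)) = 12.0416
d((-23, -6), (27, 22)) = 57.3062
d((-23, -6), (-10, -9)) = 13.3417
d((27, 22), (-10, -9)) = 48.2701

Closest pair: (-7, 21) and (1, 28) with distance 10.6301

The closest pair is (-7, 21) and (1, 28) with Euclidean distance 10.6301. For 7 points, brute-force pairwise comparison is shown above. For large n, the divide-and-conquer algorithm (sort by x, recurse on halves, check the dividing strip) achieves O(n log n).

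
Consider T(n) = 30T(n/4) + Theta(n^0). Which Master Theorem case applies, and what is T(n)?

Master Theorem for T(n) = 30T(n/4) + O(n^0):

a = 30, b = 4, c = 0
log_b(a) = log_4(30) = 2.4534

Case 1: c = 0 < log_4(30) = 2.4534
T(n) = O(n^(log_4 30))

For T(n) = 30T(n/4) + O(n^0): log_4(30) = 2.4534. This is Case 1 of the Master Theorem (c < log_b(a), work dominated by leaves), giving O(n^(log_4 30)).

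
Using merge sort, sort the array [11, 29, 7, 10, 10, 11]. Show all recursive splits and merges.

Merge sort trace:

Split: [11, 29, 7, 10, 10, 11] -> [11, 29, 7] and [10, 10, 11]
  Split: [11, 29, 7] -> [11] and [29, 7]
    Split: [29, 7] -> [29] and [7]
    Merge: [29] + [7] -> [7, 29]
  Merge: [11] + [7, 29] -> [7, 11, 29]
  Split: [10, 10, 11] -> [10] and [10, 11]
    Split: [10, 11] -> [10] and [11]
    Merge: [10] + [11] -> [10, 11]
  Merge: [10] + [10, 11] -> [10, 10, 11]
Merge: [7, 11, 29] + [10, 10, 11] -> [7, 10, 10, 11, 11, 29]

Final sorted array: [7, 10, 10, 11, 11, 29]

The merge sort proceeds by recursively splitting the array and merging sorted halves.
After all merges, the sorted array is [7, 10, 10, 11, 11, 29].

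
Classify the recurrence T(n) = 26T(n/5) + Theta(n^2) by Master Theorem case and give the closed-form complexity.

Master Theorem for T(n) = 26T(n/5) + O(n^2):

a = 26, b = 5, c = 2
log_b(a) = log_5(26) = 2.0244

Case 1: c = 2 < log_5(26) = 2.0244
T(n) = O(n^(log_5 26))

For T(n) = 26T(n/5) + O(n^2): log_5(26) = 2.0244. This is Case 1 of the Master Theorem (c < log_b(a), work dominated by leaves), giving O(n^(log_5 26)).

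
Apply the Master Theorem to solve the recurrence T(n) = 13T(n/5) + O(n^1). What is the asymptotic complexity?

Master Theorem for T(n) = 13T(n/5) + O(n^1):

a = 13, b = 5, c = 1
log_b(a) = log_5(13) = 1.5937

Case 1: c = 1 < log_5(13) = 1.5937
T(n) = O(n^(log_5 13))

For T(n) = 13T(n/5) + O(n^1): log_5(13) = 1.5937. This is Case 1 of the Master Theorem (c < log_b(a), work dominated by leaves), giving O(n^(log_5 13)).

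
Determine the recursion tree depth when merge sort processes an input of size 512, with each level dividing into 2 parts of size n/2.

For divide and conquer with division factor 2:

Problem sizes at each level:
Level 0: 512
Level 1: 256
Level 2: 128
Level 3: 64
Level 4: 32
Level 5: 16
Level 6: 8
Level 7: 4
Level 8: 2
Level 9: 1

The root is level 0 and the size-1 base case is level 9 (the tree spans levels 0 through 9, i.e. 10 levels counting the root), so the depth is the number of divisions: log_2(512) = 9

The recursion tree depth is log_2(512) = 9. At each level, the problem size is divided by 2, so it takes 9 divisions to reduce to a base case of size 1. The algorithm makes 2 recursive calls at each level.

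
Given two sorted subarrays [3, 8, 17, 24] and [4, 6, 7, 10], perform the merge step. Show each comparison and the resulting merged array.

Merging process:

Compare 3 vs 4: take 3 from left. Merged: [3]
Compare 8 vs 4: take 4 from right. Merged: [3, 4]
Compare 8 vs 6: take 6 from right. Merged: [3, 4, 6]
Compare 8 vs 7: take 7 from right. Merged: [3, 4, 6, 7]
Compare 8 vs 10: take 8 from left. Merged: [3, 4, 6, 7, 8]
Compare 17 vs 10: take 10 from right. Merged: [3, 4, 6, 7, 8, 10]
Append remaining from left: [17, 24]. Merged: [3, 4, 6, 7, 8, 10, 17, 24]

Final merged array: [3, 4, 6, 7, 8, 10, 17, 24]
Total comparisons: 6

The merged array is [3, 4, 6, 7, 8, 10, 17, 24], requiring 6 comparisons. The merge step runs in O(n) time where n is the total number of elements.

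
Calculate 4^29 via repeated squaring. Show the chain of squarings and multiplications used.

Computing 4^29 by squaring (build up from 4^1; each line after the first costs one multiplication):

4^1 = 4
4^2 = (4^1)^2 = 4^2 = 16
4^3 = 4 * 4^2 = 4 * 16 = 64
4^6 = (4^3)^2 = 64^2 = 4096
4^7 = 4 * 4^6 = 4 * 4096 = 16384
4^14 = (4^7)^2 = 16384^2 = 268435456
4^28 = (4^14)^2 = 268435456^2 = 72057594037927936
4^29 = 4 * 4^28 = 4 * 72057594037927936 = 288230376151711744

Result: 288230376151711744
Multiplications needed: 7 (7 lines after 4^1)

4^29 = 288230376151711744. Using exponentiation by squaring, this requires 7 multiplications. The key idea: if the exponent is even, square the half-power; if odd, multiply by the base once.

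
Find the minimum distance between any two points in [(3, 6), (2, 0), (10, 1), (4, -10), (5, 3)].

Computing all pairwise distances among 5 points:

d((3, 6), (2, 0)) = 6.0828
d((3, 6), (10, 1)) = 8.6023
d((3, 6), (4, -10)) = 16.0312
d((3, 6), (5, 3)) = 3.6056 <-- minimum
d((2, 0), (10, 1)) = 8.0623
d((2, 0), (4, -10)) = 10.198
d((2, 0), (5, 3)) = 4.2426
d((10, 1), (4, -10)) = 12.53
d((10, 1), (5, 3)) = 5.3852
d((4, -10), (5, 3)) = 13.0384

Closest pair: (3, 6) and (5, 3) with distance 3.6056

The closest pair is (3, 6) and (5, 3) with Euclidean distance 3.6056. For 5 points, brute-force pairwise comparison is shown above. For large n, the divide-and-conquer algorithm (sort by x, recurse on halves, check the dividing strip) achieves O(n log n).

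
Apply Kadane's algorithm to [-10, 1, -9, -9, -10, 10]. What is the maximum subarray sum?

Using Kadane's algorithm on [-10, 1, -9, -9, -10, 10]:

Scanning through the array:
Position 1 (value 1): max_ending_here = 1, max_so_far = 1
Position 2 (value -9): max_ending_here = -8, max_so_far = 1
Position 3 (value -9): max_ending_here = -9, max_so_far = 1
Position 4 (value -10): max_ending_here = -10, max_so_far = 1
Position 5 (value 10): max_ending_here = 10, max_so_far = 10

Maximum subarray: [10]
Maximum sum: 10

The maximum subarray is [10] with sum 10. This subarray runs from index 5 to index 5.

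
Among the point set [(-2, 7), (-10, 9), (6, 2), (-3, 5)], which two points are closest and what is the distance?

Computing all pairwise distances among 4 points:

d((-2, 7), (-10, 9)) = 8.2462
d((-2, 7), (6, 2)) = 9.434
d((-2, 7), (-3, 5)) = 2.2361 <-- minimum
d((-10, 9), (6, 2)) = 17.4642
d((-10, 9), (-3, 5)) = 8.0623
d((6, 2), (-3, 5)) = 9.4868

Closest pair: (-2, 7) and (-3, 5) with distance 2.2361

The closest pair is (-2, 7) and (-3, 5) with Euclidean distance 2.2361. For 4 points, brute-force pairwise comparison is shown above. For large n, the divide-and-conquer algorithm (sort by x, recurse on halves, check the dividing strip) achieves O(n log n).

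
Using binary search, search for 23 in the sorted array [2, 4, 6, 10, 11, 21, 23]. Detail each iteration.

Binary search for 23 in [2, 4, 6, 10, 11, 21, 23]:

lo=0, hi=6, mid=3, arr[mid]=10 -> 10 < 23, search right half
lo=4, hi=6, mid=5, arr[mid]=21 -> 21 < 23, search right half
lo=6, hi=6, mid=6, arr[mid]=23 -> Found target at index 6!

Binary search finds 23 at index 6 after 3 comparisons. The search repeatedly halves the search space by comparing with the middle element.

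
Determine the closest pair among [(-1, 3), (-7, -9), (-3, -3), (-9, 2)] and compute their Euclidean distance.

Computing all pairwise distances among 4 points:

d((-1, 3), (-7, -9)) = 13.4164
d((-1, 3), (-3, -3)) = 6.3246 <-- minimum
d((-1, 3), (-9, 2)) = 8.0623
d((-7, -9), (-3, -3)) = 7.2111
d((-7, -9), (-9, 2)) = 11.1803
d((-3, -3), (-9, 2)) = 7.8102

Closest pair: (-1, 3) and (-3, -3) with distance 6.3246

The closest pair is (-1, 3) and (-3, -3) with Euclidean distance 6.3246. For 4 points, brute-force pairwise comparison is shown above. For large n, the divide-and-conquer algorithm (sort by x, recurse on halves, check the dividing strip) achieves O(n log n).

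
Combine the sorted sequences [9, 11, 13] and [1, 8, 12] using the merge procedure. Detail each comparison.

Merging process:

Compare 9 vs 1: take 1 from right. Merged: [1]
Compare 9 vs 8: take 8 from right. Merged: [1, 8]
Compare 9 vs 12: take 9 from left. Merged: [1, 8, 9]
Compare 11 vs 12: take 11 from left. Merged: [1, 8, 9, 11]
Compare 13 vs 12: take 12 from right. Merged: [1, 8, 9, 11, 12]
Append remaining from left: [13]. Merged: [1, 8, 9, 11, 12, 13]

Final merged array: [1, 8, 9, 11, 12, 13]
Total comparisons: 5

The merged array is [1, 8, 9, 11, 12, 13], requiring 5 comparisons. The merge step runs in O(n) time where n is the total number of elements.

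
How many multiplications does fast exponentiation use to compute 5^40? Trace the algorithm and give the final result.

Computing 5^40 by squaring (build up from 5^1; each line after the first costs one multiplication):

5^1 = 5
5^2 = (5^1)^2 = 5^2 = 25
5^4 = (5^2)^2 = 25^2 = 625
5^5 = 5 * 5^4 = 5 * 625 = 3125
5^10 = (5^5)^2 = 3125^2 = 9765625
5^20 = (5^10)^2 = 9765625^2 = 95367431640625
5^40 = (5^20)^2 = 95367431640625^2 = 9094947017729282379150390625

Result: 9094947017729282379150390625
Multiplications needed: 6 (6 lines after 5^1)

5^40 = 9094947017729282379150390625. Using exponentiation by squaring, this requires 6 multiplications. The key idea: if the exponent is even, square the half-power; if odd, multiply by the base once.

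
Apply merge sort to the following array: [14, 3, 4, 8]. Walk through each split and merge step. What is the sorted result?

Merge sort trace:

Split: [14, 3, 4, 8] -> [14, 3] and [4, 8]
  Split: [14, 3] -> [14] and [3]
  Merge: [14] + [3] -> [3, 14]
  Split: [4, 8] -> [4] and [8]
  Merge: [4] + [8] -> [4, 8]
Merge: [3, 14] + [4, 8] -> [3, 4, 8, 14]

Final sorted array: [3, 4, 8, 14]

The merge sort proceeds by recursively splitting the array and merging sorted halves.
After all merges, the sorted array is [3, 4, 8, 14].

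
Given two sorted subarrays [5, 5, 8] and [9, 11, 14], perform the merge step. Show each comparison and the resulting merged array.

Merging process:

Compare 5 vs 9: take 5 from left. Merged: [5]
Compare 5 vs 9: take 5 from left. Merged: [5, 5]
Compare 8 vs 9: take 8 from left. Merged: [5, 5, 8]
Append remaining from right: [9, 11, 14]. Merged: [5, 5, 8, 9, 11, 14]

Final merged array: [5, 5, 8, 9, 11, 14]
Total comparisons: 3

The merged array is [5, 5, 8, 9, 11, 14], requiring 3 comparisons. The merge step runs in O(n) time where n is the total number of elements.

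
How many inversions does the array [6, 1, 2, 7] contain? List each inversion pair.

Finding inversions in [6, 1, 2, 7]:

(0, 1): arr[0]=6 > arr[1]=1
(0, 2): arr[0]=6 > arr[2]=2

Total inversions: 2

The array has 2 inversion(s): (0,1), (0,2). Each pair (i,j) satisfies i < j and arr[i] > arr[j].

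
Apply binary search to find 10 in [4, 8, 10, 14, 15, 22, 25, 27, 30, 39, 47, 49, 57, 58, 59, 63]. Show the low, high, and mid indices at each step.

Binary search for 10 in [4, 8, 10, 14, 15, 22, 25, 27, 30, 39, 47, 49, 57, 58, 59, 63]:

lo=0, hi=15, mid=7, arr[mid]=27 -> 27 > 10, search left half
lo=0, hi=6, mid=3, arr[mid]=14 -> 14 > 10, search left half
lo=0, hi=2, mid=1, arr[mid]=8 -> 8 < 10, search right half
lo=2, hi=2, mid=2, arr[mid]=10 -> Found target at index 2!

Binary search finds 10 at index 2 after 4 comparisons. The search repeatedly halves the search space by comparing with the middle element.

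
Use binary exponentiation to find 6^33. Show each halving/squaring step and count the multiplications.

Computing 6^33 by squaring (build up from 6^1; each line after the first costs one multiplication):

6^1 = 6
6^2 = (6^1)^2 = 6^2 = 36
6^4 = (6^2)^2 = 36^2 = 1296
6^8 = (6^4)^2 = 1296^2 = 1679616
6^16 = (6^8)^2 = 1679616^2 = 2821109907456
6^32 = (6^16)^2 = 2821109907456^2 = 7958661109946400884391936
6^33 = 6 * 6^32 = 6 * 7958661109946400884391936 = 47751966659678405306351616

Result: 47751966659678405306351616
Multiplications needed: 6 (6 lines after 6^1)

6^33 = 47751966659678405306351616. Using exponentiation by squaring, this requires 6 multiplications. The key idea: if the exponent is even, square the half-power; if odd, multiply by the base once.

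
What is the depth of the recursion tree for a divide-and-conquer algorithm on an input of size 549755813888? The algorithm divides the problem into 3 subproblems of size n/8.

For divide and conquer with division factor 8:

Problem sizes at each level:
Level 0: 549755813888
Level 1: 68719476736
Level 2: 8589934592
Level 3: 1073741824
Level 4: 134217728
Level 5: 16777216
Level 6: 2097152
Level 7: 262144
Level 8: 32768
Level 9: 4096
Level 10: 512
Level 11: 64
Level 12: 8
Level 13: 1

The root is level 0 and the size-1 base case is level 13 (the tree spans levels 0 through 13, i.e. 14 levels counting the root), so the depth is the number of divisions: log_8(549755813888) = 13

The recursion tree depth is log_8(549755813888) = 13. At each level, the problem size is divided by 8, so it takes 13 divisions to reduce to a base case of size 1. The algorithm makes 3 recursive calls at each level.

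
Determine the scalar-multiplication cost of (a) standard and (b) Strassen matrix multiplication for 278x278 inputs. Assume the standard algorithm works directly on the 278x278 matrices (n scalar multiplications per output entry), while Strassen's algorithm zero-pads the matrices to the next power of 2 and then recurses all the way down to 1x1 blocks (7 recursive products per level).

Matrix multiplication for 278x278 matrices:

Strassen's algorithm requires power-of-2 dimensions. Pad 278x278 to 512x512 (next power of 2).

Standard algorithm: 278^3 = 21484952 multiplications
Strassen's algorithm: 7^(log2(512)) = 7^9 = 40353607 multiplications
Difference: 21484952 - 40353607 = -18868655 (Strassen uses MORE here due to padding overhead — for small or just-over-power-of-2 n, padding can outweigh the per-level savings)

Standard: 21484952 multiplications (278^3). Strassen: 40353607 multiplications (7^9, after padding to 512x512). Strassen reduces 8 recursive multiplications to 7 at each level.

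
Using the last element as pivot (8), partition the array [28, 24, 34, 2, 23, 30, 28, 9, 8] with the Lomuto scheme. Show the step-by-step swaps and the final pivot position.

Lomuto partition with pivot = 8:

Initial array: [28, 24, 34, 2, 23, 30, 28, 9, 8]

arr[0]=28 > 8: no swap
arr[1]=24 > 8: no swap
arr[2]=34 > 8: no swap
arr[3]=2 <= 8: swap with position 0, array becomes [2, 24, 34, 28, 23, 30, 28, 9, 8]
arr[4]=23 > 8: no swap
arr[5]=30 > 8: no swap
arr[6]=28 > 8: no swap
arr[7]=9 > 8: no swap

Place pivot at position 1: [2, 8, 34, 28, 23, 30, 28, 9, 24]
Pivot position: 1

After partitioning with pivot 8, the array becomes [2, 8, 34, 28, 23, 30, 28, 9, 24]. The pivot is placed at index 1. All elements to the left of the pivot are <= 8, and all elements to the right are > 8.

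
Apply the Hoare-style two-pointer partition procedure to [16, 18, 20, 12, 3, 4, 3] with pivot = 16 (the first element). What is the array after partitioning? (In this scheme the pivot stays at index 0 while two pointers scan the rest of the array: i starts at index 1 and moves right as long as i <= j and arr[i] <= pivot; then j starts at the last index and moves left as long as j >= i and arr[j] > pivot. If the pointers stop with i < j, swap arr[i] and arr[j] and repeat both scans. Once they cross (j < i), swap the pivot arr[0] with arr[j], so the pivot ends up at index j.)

Hoare-style two-pointer partition with pivot = 16:

Initial array: [16, 18, 20, 12, 3, 4, 3]

Pointers start at i = 1, j = 6.
i stops at index 1 (arr[1]=18 > 16), j stops at index 6 (arr[6]=3 <= 16): swap arr[1] and arr[6], array becomes [16, 3, 20, 12, 3, 4, 18]
i stops at index 2 (arr[2]=20 > 16), j stops at index 5 (arr[5]=4 <= 16): swap arr[2] and arr[5], array becomes [16, 3, 4, 12, 3, 20, 18]
i ends at 5, j ends at 4: the pointers have crossed (j < i), so scanning stops.

Swap pivot arr[0] with arr[4] to place pivot at position 4: [3, 3, 4, 12, 16, 20, 18]
Pivot position: 4

After partitioning with pivot 16, the array becomes [3, 3, 4, 12, 16, 20, 18]. The pivot is placed at index 4. All elements to the left of the pivot are <= 16, and all elements to the right are > 16.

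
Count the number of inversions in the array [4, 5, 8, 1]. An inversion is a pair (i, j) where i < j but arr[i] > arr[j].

Finding inversions in [4, 5, 8, 1]:

(0, 3): arr[0]=4 > arr[3]=1
(1, 3): arr[1]=5 > arr[3]=1
(2, 3): arr[2]=8 > arr[3]=1

Total inversions: 3

The array has 3 inversion(s): (0,3), (1,3), (2,3). Each pair (i,j) satisfies i < j and arr[i] > arr[j].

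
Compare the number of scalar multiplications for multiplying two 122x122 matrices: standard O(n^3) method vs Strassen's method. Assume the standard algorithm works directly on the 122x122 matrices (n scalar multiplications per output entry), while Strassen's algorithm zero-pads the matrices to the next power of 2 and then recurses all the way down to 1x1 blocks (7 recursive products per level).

Matrix multiplication for 122x122 matrices:

Strassen's algorithm requires power-of-2 dimensions. Pad 122x122 to 128x128 (next power of 2).

Standard algorithm: 122^3 = 1815848 multiplications
Strassen's algorithm: 7^(log2(128)) = 7^7 = 823543 multiplications
Savings: 1815848 - 823543 = 992305 multiplications

Standard: 1815848 multiplications (122^3). Strassen: 823543 multiplications (7^7, after padding to 128x128). Strassen reduces 8 recursive multiplications to 7 at each level.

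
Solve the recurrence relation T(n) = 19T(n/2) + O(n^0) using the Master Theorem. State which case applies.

Master Theorem for T(n) = 19T(n/2) + O(n^0):

a = 19, b = 2, c = 0
log_b(a) = log_2(19) = 4.2479

Case 1: c = 0 < log_2(19) = 4.2479
T(n) = O(n^(log_2 19))

For T(n) = 19T(n/2) + O(n^0): log_2(19) = 4.2479. This is Case 1 of the Master Theorem (c < log_b(a), work dominated by leaves), giving O(n^(log_2 19)).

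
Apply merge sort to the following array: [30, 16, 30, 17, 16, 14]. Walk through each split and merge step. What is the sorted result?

Merge sort trace:

Split: [30, 16, 30, 17, 16, 14] -> [30, 16, 30] and [17, 16, 14]
  Split: [30, 16, 30] -> [30] and [16, 30]
    Split: [16, 30] -> [16] and [30]
    Merge: [16] + [30] -> [16, 30]
  Merge: [30] + [16, 30] -> [16, 30, 30]
  Split: [17, 16, 14] -> [17] and [16, 14]
    Split: [16, 14] -> [16] and [14]
    Merge: [16] + [14] -> [14, 16]
  Merge: [17] + [14, 16] -> [14, 16, 17]
Merge: [16, 30, 30] + [14, 16, 17] -> [14, 16, 16, 17, 30, 30]

Final sorted array: [14, 16, 16, 17, 30, 30]

The merge sort proceeds by recursively splitting the array and merging sorted halves.
After all merges, the sorted array is [14, 16, 16, 17, 30, 30].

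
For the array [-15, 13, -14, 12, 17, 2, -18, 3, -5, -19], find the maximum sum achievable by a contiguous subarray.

Using Kadane's algorithm on [-15, 13, -14, 12, 17, 2, -18, 3, -5, -19]:

Scanning through the array:
Position 1 (value 13): max_ending_here = 13, max_so_far = 13
Position 2 (value -14): max_ending_here = -1, max_so_far = 13
Position 3 (value 12): max_ending_here = 12, max_so_far = 13
Position 4 (value 17): max_ending_here = 29, max_so_far = 29
Position 5 (value 2): max_ending_here = 31, max_so_far = 31
Position 6 (value -18): max_ending_here = 13, max_so_far = 31
Position 7 (value 3): max_ending_here = 16, max_so_far = 31
Position 8 (value -5): max_ending_here = 11, max_so_far = 31
Position 9 (value -19): max_ending_here = -8, max_so_far = 31

Maximum subarray: [12, 17, 2]
Maximum sum: 31

The maximum subarray is [12, 17, 2] with sum 31. This subarray runs from index 3 to index 5.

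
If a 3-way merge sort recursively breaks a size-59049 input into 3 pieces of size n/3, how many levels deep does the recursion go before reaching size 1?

For divide and conquer with division factor 3:

Problem sizes at each level:
Level 0: 59049
Level 1: 19683
Level 2: 6561
Level 3: 2187
Level 4: 729
Level 5: 243
Level 6: 81
Level 7: 27
Level 8: 9
Level 9: 3
Level 10: 1

The root is level 0 and the size-1 base case is level 10 (the tree spans levels 0 through 10, i.e. 11 levels counting the root), so the depth is the number of divisions: log_3(59049) = 10

The recursion tree depth is log_3(59049) = 10. At each level, the problem size is divided by 3, so it takes 10 divisions to reduce to a base case of size 1. The algorithm makes 3 recursive calls at each level.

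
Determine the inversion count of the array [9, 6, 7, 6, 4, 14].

Finding inversions in [9, 6, 7, 6, 4, 14]:

(0, 1): arr[0]=9 > arr[1]=6
(0, 2): arr[0]=9 > arr[2]=7
(0, 3): arr[0]=9 > arr[3]=6
(0, 4): arr[0]=9 > arr[4]=4
(1, 4): arr[1]=6 > arr[4]=4
(2, 3): arr[2]=7 > arr[3]=6
(2, 4): arr[2]=7 > arr[4]=4
(3, 4): arr[3]=6 > arr[4]=4

Total inversions: 8

The array has 8 inversion(s): (0,1), (0,2), (0,3), (0,4), (1,4), (2,3), (2,4), (3,4). Each pair (i,j) satisfies i < j and arr[i] > arr[j].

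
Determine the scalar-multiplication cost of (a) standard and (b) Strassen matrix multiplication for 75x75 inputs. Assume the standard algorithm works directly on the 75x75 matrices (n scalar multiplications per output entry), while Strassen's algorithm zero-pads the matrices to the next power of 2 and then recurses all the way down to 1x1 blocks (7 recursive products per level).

Matrix multiplication for 75x75 matrices:

Strassen's algorithm requires power-of-2 dimensions. Pad 75x75 to 128x128 (next power of 2).

Standard algorithm: 75^3 = 421875 multiplications
Strassen's algorithm: 7^(log2(128)) = 7^7 = 823543 multiplications
Difference: 421875 - 823543 = -401668 (Strassen uses MORE here due to padding overhead — for small or just-over-power-of-2 n, padding can outweigh the per-level savings)

Standard: 421875 multiplications (75^3). Strassen: 823543 multiplications (7^7, after padding to 128x128). Strassen reduces 8 recursive multiplications to 7 at each level.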